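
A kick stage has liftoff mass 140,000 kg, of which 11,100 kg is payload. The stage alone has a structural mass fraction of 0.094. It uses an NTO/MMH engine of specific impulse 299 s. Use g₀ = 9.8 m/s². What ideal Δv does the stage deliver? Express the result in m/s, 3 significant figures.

Δv ≈ 5260 m/s

Stage wet mass = m₀ − payload = 140,000 − 11,100 = 128,900 kg.
Stage dry mass = ε × stage wet mass = 0.094 × 128,900 = 12,116.6 kg.
Burnout mass m_f = stage dry + payload = 12,116.6 + 11,100 = 23,216.6 kg.
v_e = Isp · g₀ = 299 × 9.8 = 2930.2 m/s.
Δv = v_e · ln(140,000/23,216.6) = 2930.2 × ln(6.03) = 2930.2 × 1.7968 ≈ 5265 m/s.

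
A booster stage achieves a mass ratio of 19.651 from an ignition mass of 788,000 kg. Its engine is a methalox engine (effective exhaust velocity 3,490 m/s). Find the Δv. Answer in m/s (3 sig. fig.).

Rocket equation: Δv = v_e · ln(19.651) = 3490.0 × 2.9781 ≈ 10393.7 m/s.

Δv ≈ 10400 m/s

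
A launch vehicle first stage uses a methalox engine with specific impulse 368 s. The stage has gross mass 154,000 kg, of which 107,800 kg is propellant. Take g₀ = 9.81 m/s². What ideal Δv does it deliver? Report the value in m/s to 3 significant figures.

v_e = Isp · g₀ = 368 × 9.81 = 3610.1 m/s.
m_f = m₀ − m_prop = 154,000 − 107,800 = 46,200 kg.
By the Tsiolkovsky rocket equation, Δv = v_e · ln(m₀/m_f) = 3610.1 × ln(3.333) = 3610.1 × 1.2040 ≈ 4346.4 m/s.

Δv ≈ 4350 m/s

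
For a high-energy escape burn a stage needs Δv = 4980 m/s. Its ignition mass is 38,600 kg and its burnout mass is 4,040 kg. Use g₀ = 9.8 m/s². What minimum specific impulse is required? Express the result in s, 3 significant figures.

Isp ≈ 225 s

ln(m₀/m_f) = ln(38600/4040) = ln(9.554) = 2.2570.
From the ideal rocket equation, v_e = Δv / ln(m₀/m_f) = 4980 / 2.2570 = 2206.5 m/s.
Isp = v_e / g₀ = 2206.5 / 9.8 = 225.1 s.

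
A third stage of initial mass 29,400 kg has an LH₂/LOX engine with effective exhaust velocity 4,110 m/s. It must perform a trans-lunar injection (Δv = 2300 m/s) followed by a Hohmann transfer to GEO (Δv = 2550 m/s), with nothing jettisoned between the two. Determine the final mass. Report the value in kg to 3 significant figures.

final mass ≈ 9030 kg

After the first burn: m = 29400 × exp(−2300/4110.0) = 29400 × 0.57143 = 16,800 kg.
After the second burn: m = 16,800 × exp(−2550/4110.0) = 16,800 × 0.53771 = 9,033.53 kg.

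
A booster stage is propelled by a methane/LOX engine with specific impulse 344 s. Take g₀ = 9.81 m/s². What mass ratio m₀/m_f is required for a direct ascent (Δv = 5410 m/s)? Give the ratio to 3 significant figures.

v_e = Isp · g₀ = 344 × 9.81 = 3374.6 m/s.
Rocket equation: m₀/m_f = exp(Δv / v_e) = exp(5410 / 3374.6) = exp(1.6031) = 4.9686.

mass ratio ≈ 4.97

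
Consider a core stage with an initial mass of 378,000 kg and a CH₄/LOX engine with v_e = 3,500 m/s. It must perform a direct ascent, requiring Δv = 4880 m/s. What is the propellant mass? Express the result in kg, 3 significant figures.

Using Δv = v_e ln(m₀/m_f): m₀/m_f = exp(Δv / v_e) = exp(4880 / 3500.0) = exp(1.3943) = 4.0321.
m_f = 378,000 / 4.0321 = 93,747.7 kg, so propellant = m₀ − m_f = 378,000 − 93,747.7 = 284,252.3 kg.

propellant mass ≈ 284000 kg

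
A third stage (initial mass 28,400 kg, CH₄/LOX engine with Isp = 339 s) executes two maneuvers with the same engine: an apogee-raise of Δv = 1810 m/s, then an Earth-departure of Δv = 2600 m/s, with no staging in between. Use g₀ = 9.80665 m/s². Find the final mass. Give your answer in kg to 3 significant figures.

v_e = Isp · g₀ = 339 × 9.80665 = 3324.5 m/s.
After the first burn: m = 28400 × exp(−1810/3324.5) = 28400 × 0.58016 = 16,476.5 kg.
After the second burn: m = 16,476.5 × exp(−2600/3324.5) = 16,476.5 × 0.45745 = 7,537.17 kg.

final mass ≈ 7540 kg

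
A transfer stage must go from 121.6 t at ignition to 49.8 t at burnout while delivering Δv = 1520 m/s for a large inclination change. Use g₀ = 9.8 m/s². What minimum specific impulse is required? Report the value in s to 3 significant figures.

Isp ≈ 174 s

ln(m₀/m_f) = ln(121600/49800) = ln(2.442) = 0.8927.
From the ideal rocket equation, v_e = Δv / ln(m₀/m_f) = 1520 / 0.8927 = 1702.7 m/s.
Isp = v_e / g₀ = 1702.7 / 9.8 = 173.7 s.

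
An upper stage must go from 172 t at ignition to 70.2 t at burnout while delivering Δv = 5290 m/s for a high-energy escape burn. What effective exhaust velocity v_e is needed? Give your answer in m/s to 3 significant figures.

v_e ≈ 5900 m/s

ln(m₀/m_f) = ln(172000/70200) = ln(2.45) = 0.8961.
v_e = Δv / ln(m₀/m_f) = 5290 / 0.8961 = 5903.1 m/s.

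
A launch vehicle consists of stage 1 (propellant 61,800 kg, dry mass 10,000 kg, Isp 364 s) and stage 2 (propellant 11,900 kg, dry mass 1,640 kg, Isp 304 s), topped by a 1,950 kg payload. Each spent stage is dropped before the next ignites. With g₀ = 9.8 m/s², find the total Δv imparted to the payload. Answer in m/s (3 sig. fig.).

Ignition mass of stage 1 = 61,800+10,000 + 11,900+1,640 + 1,950 = 87,290 kg.
Stage 1: m₀ = 87,290 kg, m_f = 87,290 − 61,800 = 25,490 kg; Δv = 364×9.8×ln(3.424) = 3567.2×1.2309 ≈ 4391 m/s.
Stage 2: m₀ = 15,490 kg, m_f = 15,490 − 11,900 = 3,590 kg; Δv = 304×9.8×ln(4.315) = 2979.2×1.4620 ≈ 4356 m/s.
Total Δv = 4391 + 4356 = 8747 m/s.

Δv ≈ 8750 m/s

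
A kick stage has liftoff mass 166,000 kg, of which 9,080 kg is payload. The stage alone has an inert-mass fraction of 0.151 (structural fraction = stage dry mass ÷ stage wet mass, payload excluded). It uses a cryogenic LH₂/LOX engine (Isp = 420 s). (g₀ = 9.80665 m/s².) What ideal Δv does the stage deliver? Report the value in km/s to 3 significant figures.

Stage wet mass = m₀ − payload = 166,000 − 9,080 = 156,920 kg.
Stage dry mass = ε × stage wet mass = 0.151 × 156,920 = 23,694.9 kg.
Burnout mass m_f = stage dry + payload = 23,694.9 + 9,080 = 32,774.9 kg.
v_e = Isp · g₀ = 420 × 9.80665 = 4118.8 m/s.
Δv = v_e · ln(166,000/32,774.9) = 4118.8 × ln(5.065) = 4118.8 × 1.6223 ≈ 6682 m/s.

Δv ≈ 6.68 km/s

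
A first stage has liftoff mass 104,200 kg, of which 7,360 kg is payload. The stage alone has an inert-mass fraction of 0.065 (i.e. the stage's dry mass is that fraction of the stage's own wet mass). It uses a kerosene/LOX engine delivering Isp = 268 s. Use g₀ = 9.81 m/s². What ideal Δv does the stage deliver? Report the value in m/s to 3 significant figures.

Stage wet mass = m₀ − payload = 104,200 − 7,360 = 96,840 kg.
Stage dry mass = ε × stage wet mass = 0.065 × 96,840 = 6,294.6 kg.
Burnout mass m_f = stage dry + payload = 6,294.6 + 7,360 = 13,654.6 kg.
v_e = Isp · g₀ = 268 × 9.81 = 2629.1 m/s.
By the Tsiolkovsky rocket equation, Δv = v_e · ln(104,200/13,654.6) = 2629.1 × ln(7.631) = 2629.1 × 2.0322 ≈ 5343 m/s.

Δv ≈ 5340 m/s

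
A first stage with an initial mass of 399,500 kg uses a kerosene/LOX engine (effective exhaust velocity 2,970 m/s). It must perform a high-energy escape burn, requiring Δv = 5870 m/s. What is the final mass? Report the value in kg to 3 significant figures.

final mass ≈ 55400 kg

Rocket equation: m₀/m_f = exp(Δv / v_e) = exp(5870 / 2970.0) = exp(1.9764) = 7.2169.
m_f = m₀ / 7.2169 = 399,500 / 7.2169 = 55,356.2 kg.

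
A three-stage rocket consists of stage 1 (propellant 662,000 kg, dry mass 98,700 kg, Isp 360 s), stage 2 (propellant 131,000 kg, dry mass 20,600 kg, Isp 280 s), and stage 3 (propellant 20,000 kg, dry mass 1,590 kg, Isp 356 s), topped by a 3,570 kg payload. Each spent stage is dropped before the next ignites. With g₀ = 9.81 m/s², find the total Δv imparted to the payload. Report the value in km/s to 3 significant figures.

Ignition mass of stage 1 = 662,000+98,700 + 131,000+20,600 + 20,000+1,590 + 3,570 = 937,460 kg.
Stage 1: m₀ = 937,460 kg, m_f = 937,460 − 662,000 = 275,460 kg; Δv = 360×9.81×ln(3.403) = 3531.6×1.2247 ≈ 4325 m/s.
Stage 2: m₀ = 176,760 kg, m_f = 176,760 − 131,000 = 45,760 kg; Δv = 280×9.81×ln(3.863) = 2746.8×1.3514 ≈ 3712 m/s.
Stage 3: m₀ = 25,160 kg, m_f = 25,160 − 20,000 = 5,160 kg; Δv = 356×9.81×ln(4.876) = 3492.4×1.5843 ≈ 5533 m/s.
Total Δv = 4325 + 3712 + 5533 = 13570 m/s.

Δv ≈ 13.6 km/s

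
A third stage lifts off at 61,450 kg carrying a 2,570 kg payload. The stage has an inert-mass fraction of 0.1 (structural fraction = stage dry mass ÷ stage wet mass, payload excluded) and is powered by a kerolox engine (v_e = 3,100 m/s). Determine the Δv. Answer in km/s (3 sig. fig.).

Δv ≈ 6.15 km/s

Stage wet mass = m₀ − payload = 61,450 − 2,570 = 58,880 kg.
Stage dry mass = ε × stage wet mass = 0.1 × 58,880 = 5,888 kg.
Burnout mass m_f = stage dry + payload = 5,888 + 2,570 = 8,458 kg.
Δv = v_e · ln(61,450/8,458) = 3100.0 × ln(7.265) = 3100.0 × 1.9831 ≈ 6148 m/s.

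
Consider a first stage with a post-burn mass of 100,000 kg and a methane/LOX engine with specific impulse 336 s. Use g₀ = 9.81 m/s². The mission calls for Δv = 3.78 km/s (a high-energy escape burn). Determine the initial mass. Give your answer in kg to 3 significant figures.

initial mass ≈ 315000 kg

v_e = Isp · g₀ = 336 × 9.81 = 3296.2 m/s.
m₀/m_f = exp(Δv / v_e) = exp(3780 / 3296.2) = exp(1.1468) = 3.1481.
m₀ = m_f × 3.1481 = 100,000 × 3.1481 = 314,810 kg.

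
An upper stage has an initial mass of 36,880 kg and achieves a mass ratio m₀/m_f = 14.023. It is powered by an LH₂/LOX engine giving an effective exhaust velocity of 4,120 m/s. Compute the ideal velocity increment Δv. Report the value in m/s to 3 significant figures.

Δv = v_e · ln(14.023) = 4120.0 × 2.6407 ≈ 10879.7 m/s.

Δv ≈ 10900 m/s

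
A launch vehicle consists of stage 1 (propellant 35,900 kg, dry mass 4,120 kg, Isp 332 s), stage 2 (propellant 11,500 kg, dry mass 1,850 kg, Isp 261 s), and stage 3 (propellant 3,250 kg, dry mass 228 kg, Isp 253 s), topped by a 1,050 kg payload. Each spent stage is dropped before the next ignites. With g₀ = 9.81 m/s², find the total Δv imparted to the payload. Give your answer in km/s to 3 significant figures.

Δv ≈ 8.93 km/s

Ignition mass of stage 1 = 35,900+4,120 + 11,500+1,850 + 3,250+228 + 1,050 = 57,898 kg.
Stage 1: m₀ = 57,898 kg, m_f = 57,898 − 35,900 = 21,998 kg; Δv = 332×9.81×ln(2.632) = 3256.9×0.9677 ≈ 3152 m/s.
Stage 2: m₀ = 17,878 kg, m_f = 17,878 − 11,500 = 6,378 kg; Δv = 261×9.81×ln(2.803) = 2560.4×1.0307 ≈ 2639 m/s.
Stage 3: m₀ = 4,528 kg, m_f = 4,528 − 3,250 = 1,278 kg; Δv = 253×9.81×ln(3.543) = 2481.9×1.2650 ≈ 3140 m/s.
Total Δv = 3152 + 2639 + 3140 = 8931 m/s.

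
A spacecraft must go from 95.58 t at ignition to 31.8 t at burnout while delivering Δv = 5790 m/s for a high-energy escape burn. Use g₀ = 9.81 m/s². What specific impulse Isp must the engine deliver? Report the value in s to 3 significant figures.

ln(m₀/m_f) = ln(95580/31800) = ln(3.006) = 1.1005.
v_e = Δv / ln(m₀/m_f) = 5790 / 1.1005 = 5261.3 m/s.
Isp = v_e / g₀ = 5261.3 / 9.81 = 536.3 s.

Isp ≈ 536 s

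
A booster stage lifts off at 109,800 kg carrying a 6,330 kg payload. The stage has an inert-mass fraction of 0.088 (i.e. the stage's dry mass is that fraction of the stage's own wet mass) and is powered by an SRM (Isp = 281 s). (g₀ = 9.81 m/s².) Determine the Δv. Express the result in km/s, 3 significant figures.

Stage wet mass = m₀ − payload = 109,800 − 6,330 = 103,470 kg.
Stage dry mass = ε × stage wet mass = 0.088 × 103,470 = 9,105.36 kg.
Burnout mass m_f = stage dry + payload = 9,105.36 + 6,330 = 15,435.36 kg.
v_e = Isp · g₀ = 281 × 9.81 = 2756.6 m/s.
Δv = v_e · ln(109,800/15,435.36) = 2756.6 × ln(7.114) = 2756.6 × 1.9620 ≈ 5408 m/s.

Δv ≈ 5.41 km/s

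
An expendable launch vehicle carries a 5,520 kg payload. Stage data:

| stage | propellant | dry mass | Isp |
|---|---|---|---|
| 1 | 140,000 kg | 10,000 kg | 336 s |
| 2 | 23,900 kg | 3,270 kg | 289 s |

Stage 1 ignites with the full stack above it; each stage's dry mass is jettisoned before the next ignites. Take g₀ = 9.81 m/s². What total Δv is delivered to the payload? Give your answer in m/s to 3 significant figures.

Δv ≈ 8520 m/s

Ignition mass of stage 1 = 140,000+10,000 + 23,900+3,270 + 5,520 = 182,690 kg.
Stage 1: m₀ = 182,690 kg, m_f = 182,690 − 140,000 = 42,690 kg; Δv = 336×9.81×ln(4.279) = 3296.2×1.4538 ≈ 4792 m/s.
Stage 2: m₀ = 32,690 kg, m_f = 32,690 − 23,900 = 8,790 kg; Δv = 289×9.81×ln(3.719) = 2835.1×1.3135 ≈ 3724 m/s.
Total Δv = 4792 + 3724 = 8516 m/s.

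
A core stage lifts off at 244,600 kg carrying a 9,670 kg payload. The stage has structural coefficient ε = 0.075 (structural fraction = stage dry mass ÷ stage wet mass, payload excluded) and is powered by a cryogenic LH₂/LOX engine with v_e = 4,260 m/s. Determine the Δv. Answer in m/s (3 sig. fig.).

Δv ≈ 9340 m/s

Stage wet mass = m₀ − payload = 244,600 − 9,670 = 234,930 kg.
Stage dry mass = ε × stage wet mass = 0.075 × 234,930 = 17,619.8 kg.
Burnout mass m_f = stage dry + payload = 17,619.8 + 9,670 = 27,289.8 kg.
Δv = v_e · ln(244,600/27,289.8) = 4260.0 × ln(8.963) = 4260.0 × 2.1931 ≈ 9343 m/s.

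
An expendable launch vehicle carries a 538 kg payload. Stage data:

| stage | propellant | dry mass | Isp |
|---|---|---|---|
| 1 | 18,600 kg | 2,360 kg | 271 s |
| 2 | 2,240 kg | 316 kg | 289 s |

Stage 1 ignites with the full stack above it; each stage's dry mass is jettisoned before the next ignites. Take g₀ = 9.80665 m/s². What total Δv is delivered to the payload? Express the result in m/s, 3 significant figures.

Δv ≈ 7590 m/s

Ignition mass of stage 1 = 18,600+2,360 + 2,240+316 + 538 = 24,054 kg.
Stage 1: m₀ = 24,054 kg, m_f = 24,054 − 18,600 = 5,454 kg; Δv = 271×9.80665×ln(4.41) = 2657.6×1.4840 ≈ 3944 m/s.
Stage 2: m₀ = 3,094 kg, m_f = 3,094 − 2,240 = 854 kg; Δv = 289×9.80665×ln(3.623) = 2834.1×1.2873 ≈ 3648 m/s.
Total Δv = 3944 + 3648 = 7592 m/s.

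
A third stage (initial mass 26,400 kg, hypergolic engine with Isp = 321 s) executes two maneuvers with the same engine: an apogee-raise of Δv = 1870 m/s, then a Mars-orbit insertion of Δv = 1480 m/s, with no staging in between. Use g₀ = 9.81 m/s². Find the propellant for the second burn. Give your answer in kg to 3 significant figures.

propellant for the second burn ≈ 5470 kg

v_e = Isp · g₀ = 321 × 9.81 = 3149.0 m/s.
After the first burn: m = 26400 × exp(−1870/3149.0) = 26400 × 0.55220 = 14,578.1 kg.
After the second burn: m = 14,578.1 × exp(−1480/3149.0) = 14,578.1 × 0.62501 = 9,111.46 kg.
Second-burn propellant = 14,578.1 − 9,111.46 = 5,466.64 kg.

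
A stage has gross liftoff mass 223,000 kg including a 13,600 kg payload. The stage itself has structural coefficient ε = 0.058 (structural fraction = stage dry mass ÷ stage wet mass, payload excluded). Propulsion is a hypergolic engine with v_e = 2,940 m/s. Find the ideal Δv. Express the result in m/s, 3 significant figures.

Δv ≈ 6350 m/s

Stage wet mass = m₀ − payload = 223,000 − 13,600 = 209,400 kg.
Stage dry mass = ε × stage wet mass = 0.058 × 209,400 = 12,145.2 kg.
Burnout mass m_f = stage dry + payload = 12,145.2 + 13,600 = 25,745.2 kg.
Δv = v_e · ln(223,000/25,745.2) = 2940.0 × ln(8.662) = 2940.0 × 2.1589 ≈ 6347 m/s.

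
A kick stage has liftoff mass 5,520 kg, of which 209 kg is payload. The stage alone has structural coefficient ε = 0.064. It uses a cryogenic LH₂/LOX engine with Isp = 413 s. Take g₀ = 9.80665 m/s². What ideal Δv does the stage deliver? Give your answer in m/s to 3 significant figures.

Stage wet mass = m₀ − payload = 5,520 − 209 = 5,311 kg.
Stage dry mass = ε × stage wet mass = 0.064 × 5,311 = 339.904 kg.
Burnout mass m_f = stage dry + payload = 339.904 + 209 = 548.904 kg.
v_e = Isp · g₀ = 413 × 9.80665 = 4050.1 m/s.
From the ideal rocket equation, Δv = v_e · ln(5,520/548.904) = 4050.1 × ln(10.06) = 4050.1 × 2.3082 ≈ 9349 m/s.

Δv ≈ 9350 m/s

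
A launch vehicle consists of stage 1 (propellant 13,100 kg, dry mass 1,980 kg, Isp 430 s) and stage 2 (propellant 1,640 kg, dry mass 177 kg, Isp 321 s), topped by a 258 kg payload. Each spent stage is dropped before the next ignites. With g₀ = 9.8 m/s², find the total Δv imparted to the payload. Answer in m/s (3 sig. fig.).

Δv ≈ 11000 m/s

Ignition mass of stage 1 = 13,100+1,980 + 1,640+177 + 258 = 17,155 kg.
Stage 1: m₀ = 17,155 kg, m_f = 17,155 − 13,100 = 4,055 kg; Δv = 430×9.8×ln(4.231) = 4214.0×1.4423 ≈ 6078 m/s.
Stage 2: m₀ = 2,075 kg, m_f = 2,075 − 1,640 = 435 kg; Δv = 321×9.8×ln(4.77) = 3145.8×1.5624 ≈ 4915 m/s.
Total Δv = 6078 + 4915 = 10993 m/s.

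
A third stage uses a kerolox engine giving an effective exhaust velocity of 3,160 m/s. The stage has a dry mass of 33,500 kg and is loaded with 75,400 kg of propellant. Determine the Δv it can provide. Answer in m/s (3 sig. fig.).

Δv ≈ 3730 m/s

m₀ = m_dry + m_prop = 33,500 + 75,400 = 108,900 kg.
Using Δv = v_e ln(m₀/m_f): Δv = v_e · ln(m₀/m_f) = 3160.0 × ln(3.251) = 3160.0 × 1.1789 ≈ 3725.3 m/s.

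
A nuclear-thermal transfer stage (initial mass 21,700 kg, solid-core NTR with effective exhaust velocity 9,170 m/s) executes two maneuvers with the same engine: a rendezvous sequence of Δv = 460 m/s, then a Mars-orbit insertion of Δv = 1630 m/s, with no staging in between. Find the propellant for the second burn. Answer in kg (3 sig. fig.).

After the first burn: m = 21700 × exp(−460/9170.0) = 21700 × 0.95107 = 20,638.2 kg.
After the second burn: m = 20,638.2 × exp(−1630/9170.0) = 20,638.2 × 0.83715 = 17,277.3 kg.
Second-burn propellant = 20,638.2 − 17,277.3 = 3,360.9 kg.

propellant for the second burn ≈ 3360 kg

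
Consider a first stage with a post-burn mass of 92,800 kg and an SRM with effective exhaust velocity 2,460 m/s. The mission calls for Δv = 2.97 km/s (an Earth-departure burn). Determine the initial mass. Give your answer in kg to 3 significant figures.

initial mass ≈ 310000 kg

m₀/m_f = exp(Δv / v_e) = exp(2970 / 2460.0) = exp(1.2073) = 3.3445.
m₀ = m_f × 3.3445 = 92,800 × 3.3445 = 310,370 kg.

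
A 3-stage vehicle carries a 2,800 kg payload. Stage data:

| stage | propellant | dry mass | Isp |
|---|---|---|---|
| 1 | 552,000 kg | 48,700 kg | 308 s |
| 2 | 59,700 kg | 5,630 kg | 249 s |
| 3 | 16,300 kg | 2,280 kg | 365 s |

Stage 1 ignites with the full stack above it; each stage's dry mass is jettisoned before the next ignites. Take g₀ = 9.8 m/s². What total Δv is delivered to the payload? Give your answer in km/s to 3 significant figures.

Ignition mass of stage 1 = 552,000+48,700 + 59,700+5,630 + 16,300+2,280 + 2,800 = 687,410 kg.
Stage 1: m₀ = 687,410 kg, m_f = 687,410 − 552,000 = 135,410 kg; Δv = 308×9.8×ln(5.077) = 3018.4×1.6246 ≈ 4904 m/s.
Stage 2: m₀ = 86,710 kg, m_f = 86,710 − 59,700 = 27,010 kg; Δv = 249×9.8×ln(3.21) = 2440.2×1.1664 ≈ 2846 m/s.
Stage 3: m₀ = 21,380 kg, m_f = 21,380 − 16,300 = 5,080 kg; Δv = 365×9.8×ln(4.209) = 3577.0×1.4371 ≈ 5141 m/s.
Total Δv = 4904 + 2846 + 5141 = 12891 m/s.

Δv ≈ 12.9 km/s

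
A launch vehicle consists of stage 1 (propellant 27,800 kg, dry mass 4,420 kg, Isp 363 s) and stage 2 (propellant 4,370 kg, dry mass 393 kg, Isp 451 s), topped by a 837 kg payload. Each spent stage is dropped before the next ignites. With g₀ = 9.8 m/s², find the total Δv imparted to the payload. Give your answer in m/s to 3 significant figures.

Δv ≈ 11400 m/s

Ignition mass of stage 1 = 27,800+4,420 + 4,370+393 + 837 = 37,820 kg.
Stage 1: m₀ = 37,820 kg, m_f = 37,820 − 27,800 = 10,020 kg; Δv = 363×9.8×ln(3.774) = 3557.4×1.3283 ≈ 4725 m/s.
Stage 2: m₀ = 5,600 kg, m_f = 5,600 − 4,370 = 1,230 kg; Δv = 451×9.8×ln(4.553) = 4419.8×1.5158 ≈ 6699 m/s.
Total Δv = 4725 + 6699 = 11424 m/s.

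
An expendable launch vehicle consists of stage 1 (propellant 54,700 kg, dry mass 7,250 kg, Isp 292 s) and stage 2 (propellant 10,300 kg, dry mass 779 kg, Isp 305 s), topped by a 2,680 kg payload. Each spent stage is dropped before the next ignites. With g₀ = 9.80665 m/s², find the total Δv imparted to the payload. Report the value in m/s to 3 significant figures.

Ignition mass of stage 1 = 54,700+7,250 + 10,300+779 + 2,680 = 75,709 kg.
Stage 1: m₀ = 75,709 kg, m_f = 75,709 − 54,700 = 21,009 kg; Δv = 292×9.80665×ln(3.604) = 2863.5×1.2819 ≈ 3671 m/s.
Stage 2: m₀ = 13,759 kg, m_f = 13,759 − 10,300 = 3,459 kg; Δv = 305×9.80665×ln(3.978) = 2991.0×1.3807 ≈ 4130 m/s.
Total Δv = 3671 + 4130 = 7801 m/s.

Δv ≈ 7800 m/s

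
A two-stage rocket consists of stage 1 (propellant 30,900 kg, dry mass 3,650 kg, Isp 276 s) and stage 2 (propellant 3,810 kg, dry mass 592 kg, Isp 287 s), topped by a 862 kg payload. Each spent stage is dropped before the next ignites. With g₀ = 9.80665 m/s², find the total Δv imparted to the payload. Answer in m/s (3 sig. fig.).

Δv ≈ 7670 m/s

Ignition mass of stage 1 = 30,900+3,650 + 3,810+592 + 862 = 39,814 kg.
Stage 1: m₀ = 39,814 kg, m_f = 39,814 − 30,900 = 8,914 kg; Δv = 276×9.80665×ln(4.466) = 2706.6×1.4966 ≈ 4051 m/s.
Stage 2: m₀ = 5,264 kg, m_f = 5,264 − 3,810 = 1,454 kg; Δv = 287×9.80665×ln(3.62) = 2814.5×1.2866 ≈ 3621 m/s.
Total Δv = 4051 + 3621 = 7672 m/s.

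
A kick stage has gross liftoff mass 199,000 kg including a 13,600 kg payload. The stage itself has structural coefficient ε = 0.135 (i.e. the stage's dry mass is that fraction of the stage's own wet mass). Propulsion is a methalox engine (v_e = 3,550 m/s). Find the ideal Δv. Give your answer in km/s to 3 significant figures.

Δv ≈ 5.82 km/s

Stage wet mass = m₀ − payload = 199,000 − 13,600 = 185,400 kg.
Stage dry mass = ε × stage wet mass = 0.135 × 185,400 = 25,029 kg.
Burnout mass m_f = stage dry + payload = 25,029 + 13,600 = 38,629 kg.
Δv = v_e · ln(199,000/38,629) = 3550.0 × ln(5.152) = 3550.0 × 1.6393 ≈ 5820 m/s.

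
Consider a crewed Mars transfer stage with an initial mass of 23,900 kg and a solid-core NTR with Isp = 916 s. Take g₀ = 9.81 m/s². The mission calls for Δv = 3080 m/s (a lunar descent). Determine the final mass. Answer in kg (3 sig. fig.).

final mass ≈ 17000 kg

v_e = Isp · g₀ = 916 × 9.81 = 8986.0 m/s.
From the ideal rocket equation, m₀/m_f = exp(Δv / v_e) = exp(3080 / 8986.0) = exp(0.3428) = 1.4088.
m_f = m₀ / 1.4088 = 23,900 / 1.4088 = 16,964.8 kg.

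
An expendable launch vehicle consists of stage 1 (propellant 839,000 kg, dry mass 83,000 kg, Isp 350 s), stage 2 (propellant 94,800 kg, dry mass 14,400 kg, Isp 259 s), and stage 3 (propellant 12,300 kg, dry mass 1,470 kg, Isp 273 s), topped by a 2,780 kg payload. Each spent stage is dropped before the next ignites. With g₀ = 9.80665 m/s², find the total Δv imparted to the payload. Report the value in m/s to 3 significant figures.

Δv ≈ 12700 m/s

Ignition mass of stage 1 = 839,000+83,000 + 94,800+14,400 + 12,300+1,470 + 2,780 = 1,047,750 kg.
Stage 1: m₀ = 1,047,750 kg, m_f = 1,047,750 − 839,000 = 208,750 kg; Δv = 350×9.80665×ln(5.019) = 3432.3×1.6133 ≈ 5537 m/s.
Stage 2: m₀ = 125,750 kg, m_f = 125,750 − 94,800 = 30,950 kg; Δv = 259×9.80665×ln(4.063) = 2539.9×1.4019 ≈ 3561 m/s.
Stage 3: m₀ = 16,550 kg, m_f = 16,550 − 12,300 = 4,250 kg; Δv = 273×9.80665×ln(3.894) = 2677.2×1.3595 ≈ 3640 m/s.
Total Δv = 5537 + 3561 + 3640 = 12738 m/s.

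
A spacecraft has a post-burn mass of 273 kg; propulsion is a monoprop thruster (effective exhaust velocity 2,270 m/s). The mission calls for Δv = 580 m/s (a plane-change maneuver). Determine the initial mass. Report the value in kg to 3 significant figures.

initial mass ≈ 352 kg

Using Δv = v_e ln(m₀/m_f): m₀/m_f = exp(Δv / v_e) = exp(580 / 2270.0) = exp(0.2555) = 1.2911.
m₀ = m_f × 1.2911 = 273 × 1.2911 = 352.47 kg.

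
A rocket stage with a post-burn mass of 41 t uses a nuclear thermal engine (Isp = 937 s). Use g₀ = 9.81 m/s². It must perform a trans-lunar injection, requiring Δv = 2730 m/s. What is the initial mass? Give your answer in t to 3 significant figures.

initial mass ≈ 55.2 t

v_e = Isp · g₀ = 937 × 9.81 = 9192.0 m/s.
Rocket equation: m₀/m_f = exp(Δv / v_e) = exp(2730 / 9192.0) = exp(0.2970) = 1.3458.
m₀ = m_f × 1.3458 = 41 × 1.3458 = 55.1778 t.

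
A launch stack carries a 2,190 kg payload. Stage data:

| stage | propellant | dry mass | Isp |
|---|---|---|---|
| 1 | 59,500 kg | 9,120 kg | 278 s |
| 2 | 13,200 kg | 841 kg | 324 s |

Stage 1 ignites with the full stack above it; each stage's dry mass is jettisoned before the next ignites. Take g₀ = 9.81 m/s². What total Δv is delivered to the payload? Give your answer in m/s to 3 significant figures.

Δv ≈ 8630 m/s

Ignition mass of stage 1 = 59,500+9,120 + 13,200+841 + 2,190 = 84,851 kg.
Stage 1: m₀ = 84,851 kg, m_f = 84,851 − 59,500 = 25,351 kg; Δv = 278×9.81×ln(3.347) = 2727.2×1.2081 ≈ 3295 m/s.
Stage 2: m₀ = 16,231 kg, m_f = 16,231 − 13,200 = 3,031 kg; Δv = 324×9.81×ln(5.355) = 3178.4×1.6780 ≈ 5334 m/s.
Total Δv = 3295 + 5334 = 8629 m/s.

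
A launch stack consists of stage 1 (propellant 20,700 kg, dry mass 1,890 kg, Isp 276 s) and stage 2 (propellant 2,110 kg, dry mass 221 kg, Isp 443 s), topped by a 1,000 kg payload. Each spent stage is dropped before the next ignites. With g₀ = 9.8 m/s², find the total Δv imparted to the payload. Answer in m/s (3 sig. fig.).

Ignition mass of stage 1 = 20,700+1,890 + 2,110+221 + 1,000 = 25,921 kg.
Stage 1: m₀ = 25,921 kg, m_f = 25,921 − 20,700 = 5,221 kg; Δv = 276×9.8×ln(4.965) = 2704.8×1.6024 ≈ 4334 m/s.
Stage 2: m₀ = 3,331 kg, m_f = 3,331 − 2,110 = 1,221 kg; Δv = 443×9.8×ln(2.728) = 4341.4×1.0036 ≈ 4357 m/s.
Total Δv = 4334 + 4357 = 8691 m/s.

Δv ≈ 8690 m/s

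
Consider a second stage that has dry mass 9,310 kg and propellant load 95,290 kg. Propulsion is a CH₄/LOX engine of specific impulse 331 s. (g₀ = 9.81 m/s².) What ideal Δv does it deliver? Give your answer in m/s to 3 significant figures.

v_e = Isp · g₀ = 331 × 9.81 = 3247.1 m/s.
m₀ = m_dry + m_prop = 9,310 + 95,290 = 104,600 kg.
Using Δv = v_e ln(m₀/m_f): Δv = v_e · ln(m₀/m_f) = 3247.1 × ln(11.24) = 3247.1 × 2.4191 ≈ 7854.9 m/s.

Δv ≈ 7850 m/s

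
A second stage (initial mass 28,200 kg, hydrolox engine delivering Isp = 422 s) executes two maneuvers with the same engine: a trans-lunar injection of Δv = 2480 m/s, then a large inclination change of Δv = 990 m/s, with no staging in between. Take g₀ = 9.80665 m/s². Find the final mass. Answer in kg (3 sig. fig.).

final mass ≈ 12200 kg

v_e = Isp · g₀ = 422 × 9.80665 = 4138.4 m/s.
After the first burn: m = 28200 × exp(−2480/4138.4) = 28200 × 0.54922 = 15,488 kg.
After the second burn: m = 15,488 × exp(−990/4138.4) = 15,488 × 0.78724 = 12,192.8 kg.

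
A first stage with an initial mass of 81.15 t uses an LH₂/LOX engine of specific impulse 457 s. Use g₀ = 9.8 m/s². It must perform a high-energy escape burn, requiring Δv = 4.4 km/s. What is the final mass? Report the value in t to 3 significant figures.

v_e = Isp · g₀ = 457 × 9.8 = 4478.6 m/s.
Rocket equation: m₀/m_f = exp(Δv / v_e) = exp(4400 / 4478.6) = exp(0.9824) = 2.6710.
m_f = m₀ / 2.6710 = 81.15 / 2.6710 = 30.3819 t.

final mass ≈ 30.4 t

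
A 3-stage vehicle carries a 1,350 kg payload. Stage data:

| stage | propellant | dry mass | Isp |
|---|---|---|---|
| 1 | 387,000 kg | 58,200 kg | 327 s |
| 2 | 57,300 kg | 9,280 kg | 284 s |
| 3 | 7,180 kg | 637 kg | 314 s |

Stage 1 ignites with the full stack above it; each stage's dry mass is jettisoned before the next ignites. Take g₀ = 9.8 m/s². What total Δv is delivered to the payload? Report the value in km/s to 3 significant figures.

Ignition mass of stage 1 = 387,000+58,200 + 57,300+9,280 + 7,180+637 + 1,350 = 520,947 kg.
Stage 1: m₀ = 520,947 kg, m_f = 520,947 − 387,000 = 133,947 kg; Δv = 327×9.8×ln(3.889) = 3204.6×1.3582 ≈ 4353 m/s.
Stage 2: m₀ = 75,747 kg, m_f = 75,747 − 57,300 = 18,447 kg; Δv = 284×9.8×ln(4.106) = 2783.2×1.4125 ≈ 3931 m/s.
Stage 3: m₀ = 9,167 kg, m_f = 9,167 − 7,180 = 1,987 kg; Δv = 314×9.8×ln(4.613) = 3077.2×1.5290 ≈ 4705 m/s.
Total Δv = 4353 + 3931 + 4705 = 12989 m/s.

Δv ≈ 13.0 km/s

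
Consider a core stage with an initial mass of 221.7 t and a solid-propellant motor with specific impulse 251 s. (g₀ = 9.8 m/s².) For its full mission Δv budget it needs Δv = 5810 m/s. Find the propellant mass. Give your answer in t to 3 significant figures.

v_e = Isp · g₀ = 251 × 9.8 = 2459.8 m/s.
m₀/m_f = exp(Δv / v_e) = exp(5810 / 2459.8) = exp(2.3620) = 10.6119.
m_f = 221.7 / 10.6119 = 20.8916 t, so propellant = m₀ − m_f = 221.7 − 20.8916 = 200.8084 t.

propellant mass ≈ 201 t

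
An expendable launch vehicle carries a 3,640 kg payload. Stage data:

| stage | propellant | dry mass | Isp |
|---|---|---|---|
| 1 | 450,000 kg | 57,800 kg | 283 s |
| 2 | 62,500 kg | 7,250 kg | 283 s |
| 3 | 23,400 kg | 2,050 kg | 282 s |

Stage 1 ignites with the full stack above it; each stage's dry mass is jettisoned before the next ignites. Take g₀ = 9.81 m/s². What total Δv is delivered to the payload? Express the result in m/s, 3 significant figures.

Δv ≈ 11100 m/s

Ignition mass of stage 1 = 450,000+57,800 + 62,500+7,250 + 23,400+2,050 + 3,640 = 606,640 kg.
Stage 1: m₀ = 606,640 kg, m_f = 606,640 − 450,000 = 156,640 kg; Δv = 283×9.81×ln(3.873) = 2776.2×1.3540 ≈ 3759 m/s.
Stage 2: m₀ = 98,840 kg, m_f = 98,840 − 62,500 = 36,340 kg; Δv = 283×9.81×ln(2.72) = 2776.2×1.0006 ≈ 2778 m/s.
Stage 3: m₀ = 29,090 kg, m_f = 29,090 − 23,400 = 5,690 kg; Δv = 282×9.81×ln(5.112) = 2766.4×1.6317 ≈ 4514 m/s.
Total Δv = 3759 + 2778 + 4514 = 11051 m/s.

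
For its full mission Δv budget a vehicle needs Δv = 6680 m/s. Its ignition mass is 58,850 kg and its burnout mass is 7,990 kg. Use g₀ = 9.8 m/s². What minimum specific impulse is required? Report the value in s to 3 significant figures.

Isp ≈ 341 s

ln(m₀/m_f) = ln(58850/7990) = ln(7.365) = 1.9968.
v_e = Δv / ln(m₀/m_f) = 6680 / 1.9968 = 3345.4 m/s.
Isp = v_e / g₀ = 3345.4 / 9.8 = 341.4 s.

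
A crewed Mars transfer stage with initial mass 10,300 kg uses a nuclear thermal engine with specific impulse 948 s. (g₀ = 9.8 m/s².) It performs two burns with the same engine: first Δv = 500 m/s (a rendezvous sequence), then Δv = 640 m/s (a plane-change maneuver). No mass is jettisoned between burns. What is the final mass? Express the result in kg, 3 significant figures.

v_e = Isp · g₀ = 948 × 9.8 = 9290.4 m/s.
After the first burn: m = 10300 × exp(−500/9290.4) = 10300 × 0.94760 = 9,760.28 kg.
After the second burn: m = 9,760.28 × exp(−640/9290.4) = 9,760.28 × 0.93343 = 9,110.54 kg.

final mass ≈ 9110 kg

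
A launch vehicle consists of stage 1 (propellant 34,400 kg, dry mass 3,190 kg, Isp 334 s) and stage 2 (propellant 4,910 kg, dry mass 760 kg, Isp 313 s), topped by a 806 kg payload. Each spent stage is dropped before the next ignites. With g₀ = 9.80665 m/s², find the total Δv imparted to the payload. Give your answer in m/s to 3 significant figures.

Δv ≈ 9330 m/s

Ignition mass of stage 1 = 34,400+3,190 + 4,910+760 + 806 = 44,066 kg.
Stage 1: m₀ = 44,066 kg, m_f = 44,066 − 34,400 = 9,666 kg; Δv = 334×9.80665×ln(4.559) = 3275.4×1.5171 ≈ 4969 m/s.
Stage 2: m₀ = 6,476 kg, m_f = 6,476 − 4,910 = 1,566 kg; Δv = 313×9.80665×ln(4.135) = 3069.5×1.4196 ≈ 4357 m/s.
Total Δv = 4969 + 4357 = 9326 m/s.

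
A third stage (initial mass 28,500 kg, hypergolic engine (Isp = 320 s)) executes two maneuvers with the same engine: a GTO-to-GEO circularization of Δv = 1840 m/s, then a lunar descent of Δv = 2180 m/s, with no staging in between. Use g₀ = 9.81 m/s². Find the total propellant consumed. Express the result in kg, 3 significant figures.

v_e = Isp · g₀ = 320 × 9.81 = 3139.2 m/s.
After the first burn: m = 28500 × exp(−1840/3139.2) = 28500 × 0.55647 = 15,859.4 kg.
After the second burn: m = 15,859.4 × exp(−2180/3139.2) = 15,859.4 × 0.49935 = 7,919.39 kg.
Total propellant = m₀ − m_final = 28500 − 7,919.39 = 20,580.61 kg.

total propellant consumed ≈ 20600 kg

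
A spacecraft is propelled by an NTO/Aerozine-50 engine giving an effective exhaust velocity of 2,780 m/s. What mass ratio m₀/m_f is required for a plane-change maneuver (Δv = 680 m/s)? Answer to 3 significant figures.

mass ratio ≈ 1.28

m₀/m_f = exp(Δv / v_e) = exp(680 / 2780.0) = exp(0.2446) = 1.2771.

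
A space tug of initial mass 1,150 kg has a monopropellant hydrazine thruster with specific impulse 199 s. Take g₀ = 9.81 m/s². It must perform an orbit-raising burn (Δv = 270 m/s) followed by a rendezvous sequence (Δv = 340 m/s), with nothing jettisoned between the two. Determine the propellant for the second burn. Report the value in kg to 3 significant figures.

v_e = Isp · g₀ = 199 × 9.81 = 1952.2 m/s.
After the first burn: m = 1150 × exp(−270/1952.2) = 1150 × 0.87083 = 1,001.45 kg.
After the second burn: m = 1,001.45 × exp(−340/1952.2) = 1,001.45 × 0.84016 = 841.378 kg.
Second-burn propellant = 1,001.45 − 841.378 = 160.072 kg.

propellant for the second burn ≈ 160 kg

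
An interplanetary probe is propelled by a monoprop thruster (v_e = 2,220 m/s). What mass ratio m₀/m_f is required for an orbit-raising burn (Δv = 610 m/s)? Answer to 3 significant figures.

mass ratio ≈ 1.32

Using Δv = v_e ln(m₀/m_f): m₀/m_f = exp(Δv / v_e) = exp(610 / 2220.0) = exp(0.2748) = 1.3162.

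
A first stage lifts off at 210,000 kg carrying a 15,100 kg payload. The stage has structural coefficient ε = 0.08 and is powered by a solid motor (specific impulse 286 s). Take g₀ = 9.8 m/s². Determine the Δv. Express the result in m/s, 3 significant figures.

Stage wet mass = m₀ − payload = 210,000 − 15,100 = 194,900 kg.
Stage dry mass = ε × stage wet mass = 0.08 × 194,900 = 15,592 kg.
Burnout mass m_f = stage dry + payload = 15,592 + 15,100 = 30,692 kg.
v_e = Isp · g₀ = 286 × 9.8 = 2802.8 m/s.
Rocket equation: Δv = v_e · ln(210,000/30,692) = 2802.8 × ln(6.842) = 2802.8 × 1.9231 ≈ 5390 m/s.

Δv ≈ 5390 m/s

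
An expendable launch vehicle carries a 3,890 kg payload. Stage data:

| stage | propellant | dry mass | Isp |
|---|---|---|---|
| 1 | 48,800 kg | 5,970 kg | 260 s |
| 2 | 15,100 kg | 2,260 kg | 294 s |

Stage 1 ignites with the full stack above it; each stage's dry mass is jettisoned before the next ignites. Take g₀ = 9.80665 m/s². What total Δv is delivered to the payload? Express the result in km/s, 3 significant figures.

Ignition mass of stage 1 = 48,800+5,970 + 15,100+2,260 + 3,890 = 76,020 kg.
Stage 1: m₀ = 76,020 kg, m_f = 76,020 − 48,800 = 27,220 kg; Δv = 260×9.80665×ln(2.793) = 2549.7×1.0270 ≈ 2619 m/s.
Stage 2: m₀ = 21,250 kg, m_f = 21,250 − 15,100 = 6,150 kg; Δv = 294×9.80665×ln(3.455) = 2883.2×1.2399 ≈ 3575 m/s.
Total Δv = 2619 + 3575 = 6194 m/s.

Δv ≈ 6.19 km/s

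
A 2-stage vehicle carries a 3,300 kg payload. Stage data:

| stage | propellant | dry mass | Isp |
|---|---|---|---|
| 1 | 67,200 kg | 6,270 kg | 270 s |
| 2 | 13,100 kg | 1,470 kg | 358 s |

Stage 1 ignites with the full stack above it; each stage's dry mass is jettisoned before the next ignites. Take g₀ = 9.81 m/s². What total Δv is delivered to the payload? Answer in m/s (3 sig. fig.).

Δv ≈ 8160 m/s

Ignition mass of stage 1 = 67,200+6,270 + 13,100+1,470 + 3,300 = 91,340 kg.
Stage 1: m₀ = 91,340 kg, m_f = 91,340 − 67,200 = 24,140 kg; Δv = 270×9.81×ln(3.784) = 2648.7×1.3307 ≈ 3525 m/s.
Stage 2: m₀ = 17,870 kg, m_f = 17,870 − 13,100 = 4,770 kg; Δv = 358×9.81×ln(3.746) = 3512.0×1.3208 ≈ 4639 m/s.
Total Δv = 3525 + 4639 = 8164 m/s.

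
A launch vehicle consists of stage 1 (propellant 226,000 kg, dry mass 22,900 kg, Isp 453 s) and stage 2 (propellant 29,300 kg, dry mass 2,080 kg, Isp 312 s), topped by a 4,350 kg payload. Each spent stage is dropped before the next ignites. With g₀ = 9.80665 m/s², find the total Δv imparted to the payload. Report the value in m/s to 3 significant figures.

Ignition mass of stage 1 = 226,000+22,900 + 29,300+2,080 + 4,350 = 284,630 kg.
Stage 1: m₀ = 284,630 kg, m_f = 284,630 − 226,000 = 58,630 kg; Δv = 453×9.80665×ln(4.855) = 4442.4×1.5799 ≈ 7019 m/s.
Stage 2: m₀ = 35,730 kg, m_f = 35,730 − 29,300 = 6,430 kg; Δv = 312×9.80665×ln(5.557) = 3059.7×1.7150 ≈ 5247 m/s.
Total Δv = 7019 + 5247 = 12266 m/s.

Δv ≈ 12300 m/s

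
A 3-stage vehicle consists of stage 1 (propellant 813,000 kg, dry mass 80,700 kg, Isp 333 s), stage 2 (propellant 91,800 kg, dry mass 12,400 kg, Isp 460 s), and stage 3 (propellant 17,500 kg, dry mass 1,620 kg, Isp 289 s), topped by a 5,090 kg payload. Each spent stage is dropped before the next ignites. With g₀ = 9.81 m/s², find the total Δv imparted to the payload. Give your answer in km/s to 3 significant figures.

Ignition mass of stage 1 = 813,000+80,700 + 91,800+12,400 + 17,500+1,620 + 5,090 = 1,022,110 kg.
Stage 1: m₀ = 1,022,110 kg, m_f = 1,022,110 − 813,000 = 209,110 kg; Δv = 333×9.81×ln(4.888) = 3266.7×1.5868 ≈ 5184 m/s.
Stage 2: m₀ = 128,410 kg, m_f = 128,410 − 91,800 = 36,610 kg; Δv = 460×9.81×ln(3.508) = 4512.6×1.2549 ≈ 5663 m/s.
Stage 3: m₀ = 24,210 kg, m_f = 24,210 − 17,500 = 6,710 kg; Δv = 289×9.81×ln(3.608) = 2835.1×1.2832 ≈ 3638 m/s.
Total Δv = 5184 + 5663 + 3638 = 14485 m/s.

Δv ≈ 14.5 km/s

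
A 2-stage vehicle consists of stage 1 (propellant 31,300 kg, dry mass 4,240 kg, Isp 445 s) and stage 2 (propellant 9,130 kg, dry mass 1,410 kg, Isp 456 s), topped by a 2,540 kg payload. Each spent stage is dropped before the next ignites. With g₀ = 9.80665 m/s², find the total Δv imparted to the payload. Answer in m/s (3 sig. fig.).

Δv ≈ 9860 m/s

Ignition mass of stage 1 = 31,300+4,240 + 9,130+1,410 + 2,540 = 48,620 kg.
Stage 1: m₀ = 48,620 kg, m_f = 48,620 − 31,300 = 17,320 kg; Δv = 445×9.80665×ln(2.807) = 4364.0×1.0322 ≈ 4504 m/s.
Stage 2: m₀ = 13,080 kg, m_f = 13,080 − 9,130 = 3,950 kg; Δv = 456×9.80665×ln(3.311) = 4471.8×1.1974 ≈ 5354 m/s.
Total Δv = 4504 + 5354 = 9858 m/s.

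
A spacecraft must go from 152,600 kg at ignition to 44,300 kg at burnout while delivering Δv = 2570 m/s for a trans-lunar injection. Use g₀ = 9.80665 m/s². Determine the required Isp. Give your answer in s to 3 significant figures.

Isp ≈ 212 s

ln(m₀/m_f) = ln(152600/44300) = ln(3.445) = 1.2368.
v_e = Δv / ln(m₀/m_f) = 2570 / 1.2368 = 2077.9 m/s.
Isp = v_e / g₀ = 2077.9 / 9.80665 = 211.9 s.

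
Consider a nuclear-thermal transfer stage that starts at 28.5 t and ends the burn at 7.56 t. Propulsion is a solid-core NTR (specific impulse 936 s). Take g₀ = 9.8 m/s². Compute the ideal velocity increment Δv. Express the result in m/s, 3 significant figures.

v_e = Isp · g₀ = 936 × 9.8 = 9172.8 m/s.
Δv = v_e · ln(m₀/m_f) = 9172.8 × ln(3.77) = 9172.8 × 1.3270 ≈ 12172.6 m/s.

Δv ≈ 12200 m/s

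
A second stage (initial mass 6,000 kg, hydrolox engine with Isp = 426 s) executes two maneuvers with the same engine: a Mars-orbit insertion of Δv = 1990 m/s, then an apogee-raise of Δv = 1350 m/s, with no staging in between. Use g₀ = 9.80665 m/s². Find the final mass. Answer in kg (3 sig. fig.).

final mass ≈ 2700 kg

v_e = Isp · g₀ = 426 × 9.80665 = 4177.6 m/s.
After the first burn: m = 6000 × exp(−1990/4177.6) = 6000 × 0.62105 = 3,726.3 kg.
After the second burn: m = 3,726.3 × exp(−1350/4177.6) = 3,726.3 × 0.72387 = 2,697.36 kg.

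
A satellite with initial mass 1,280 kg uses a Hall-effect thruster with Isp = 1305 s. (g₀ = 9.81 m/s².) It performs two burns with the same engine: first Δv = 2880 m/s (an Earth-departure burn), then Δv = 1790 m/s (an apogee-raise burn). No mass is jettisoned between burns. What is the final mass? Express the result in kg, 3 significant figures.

final mass ≈ 889 kg

v_e = Isp · g₀ = 1305 × 9.81 = 12802.1 m/s.
After the first burn: m = 1280 × exp(−2880/12802.1) = 1280 × 0.79854 = 1,022.13 kg.
After the second burn: m = 1,022.13 × exp(−1790/12802.1) = 1,022.13 × 0.86951 = 888.752 kg.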